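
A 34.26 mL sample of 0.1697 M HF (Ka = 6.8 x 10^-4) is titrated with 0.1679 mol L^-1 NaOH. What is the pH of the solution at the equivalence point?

n(HF) = 0.1697 x 0.03426 = 0.005814 mol; V(NaOH) at equivalence = 0.005814/0.1679 = 0.03463 L.
At equivalence all the acid is converted to F-; total volume = 0.03426 + 0.03463 = 0.06889 L, so [F-] = 0.005814/0.06889 = 0.08440 M.
Kb = Kw/Ka = 1.0e-14 / 6.8 x 10^-4 = 1.47e-11.
[OH^-] = sqrt(Kb x [F-]) = sqrt(1.47e-11 x 0.08440) = 1.11e-6 M.
pOH = 5.95, so pH = 14.00 - 5.95 = 8.05.

8.05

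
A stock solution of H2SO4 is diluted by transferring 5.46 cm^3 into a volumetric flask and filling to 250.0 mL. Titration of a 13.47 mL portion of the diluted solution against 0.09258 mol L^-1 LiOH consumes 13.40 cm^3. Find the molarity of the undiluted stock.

2.11 M

n(LiOH) = 0.09258 x 0.01340 = 0.001241 mol.
n(H2SO4) in the aliquot = 0.001241 x 1/2 = 0.0006203 mol.
[diluted H2SO4] = 0.0006203 / 0.01347 = 0.04605 M.
Dilution factor = 250.0/5.460 = 45.79, so [stock] = 0.04605 x 45.79 = 2.11 M.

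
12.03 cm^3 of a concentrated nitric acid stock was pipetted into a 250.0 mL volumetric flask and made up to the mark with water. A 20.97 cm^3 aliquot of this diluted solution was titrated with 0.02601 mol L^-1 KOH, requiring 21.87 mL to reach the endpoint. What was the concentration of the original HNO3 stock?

0.564 M

n(KOH) = 0.02601 x 0.02187 = 0.0005688 mol.
n(HNO3) in the aliquot = 0.0005688 mol.
[diluted HNO3] = 0.0005688 / 0.02097 = 0.02713 M.
Dilution factor = 250.0/12.03 = 20.78, so [stock] = 0.02713 x 20.78 = 0.564 M.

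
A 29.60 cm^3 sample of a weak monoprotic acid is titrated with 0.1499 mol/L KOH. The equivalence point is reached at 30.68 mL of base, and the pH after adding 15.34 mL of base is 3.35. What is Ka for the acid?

15.34 mL is half of the equivalence volume, so this is the half-equivalence point where [HA] = [A^-].
At half-equivalence pH = pKa, so pKa = 3.35.
Ka = 10^(-3.35) = 4.5 x 10^-4.

4.5 x 10^-4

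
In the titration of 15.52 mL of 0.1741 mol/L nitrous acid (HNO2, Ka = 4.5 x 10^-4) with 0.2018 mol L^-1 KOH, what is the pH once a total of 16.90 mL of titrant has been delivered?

n(acid) = 0.1741 x 0.01552 = 0.002702 mol; n(KOH) added = 0.2018 x 0.01690 = 0.003410 mol.
Base is in excess by 0.003410 - 0.002702 = 0.0007084 mol in a total volume of 0.03242 L.
[OH^-] = 0.0007084/0.03242 = 0.02185 M, so pOH = 1.66 and pH = 14.00 - 1.66 = 12.34.

12.34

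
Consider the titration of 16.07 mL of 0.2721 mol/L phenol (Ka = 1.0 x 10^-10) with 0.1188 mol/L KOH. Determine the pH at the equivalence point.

n(C6H5OH) = 0.2721 x 0.01607 = 0.004373 mol; V(KOH) at equivalence = 0.004373/0.1188 = 0.03681 L.
At equivalence all the acid is converted to C6H5O-; total volume = 0.01607 + 0.03681 = 0.05288 L, so [C6H5O-] = 0.004373/0.05288 = 0.08270 M.
Kb = Kw/Ka = 1.0e-14 / 1.0 x 10^-10 = 0.000100.
[OH^-] = sqrt(Kb x [C6H5O-]) = sqrt(0.000100 x 0.08270) = 0.00288 M.
pOH = 2.54, so pH = 14.00 - 2.54 = 11.46.

11.46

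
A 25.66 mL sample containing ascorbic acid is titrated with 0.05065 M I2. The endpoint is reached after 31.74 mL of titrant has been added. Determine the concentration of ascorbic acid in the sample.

n(I2) = 0.05065 x 0.03174 = 0.001608 mol.
From the balanced equation, 1 mol I2 reacts with 1 mol ascorbic acid, so n(ascorbic acid) = 0.001608 x 1/1 = 0.001608 mol.
[ascorbic acid] = 0.001608 / 0.02566 L = 0.0627 M.

0.0627 M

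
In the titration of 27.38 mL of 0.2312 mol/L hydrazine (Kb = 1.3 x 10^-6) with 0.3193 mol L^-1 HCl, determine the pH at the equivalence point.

n(N2H4) = 0.2312 x 0.02738 = 0.006330 mol; V(HCl) at equivalence = 0.006330/0.3193 = 0.01983 L.
At equivalence the base is fully converted to N2H5+; total volume = 0.04721 L, so [N2H5+] = 0.006330/0.04721 = 0.1341 M.
Ka(N2H5+) = Kw/Kb = 1.0e-14 / 1.3 x 10^-6 = 7.69e-9.
[H^+] = sqrt(Ka x [N2H5+]) = sqrt(7.69e-9 x 0.1341) = 3.21e-5 M.
pH = -log(3.21e-5) = 4.49.

4.49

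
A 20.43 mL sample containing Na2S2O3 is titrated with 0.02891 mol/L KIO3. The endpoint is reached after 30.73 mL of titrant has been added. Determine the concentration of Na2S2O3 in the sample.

n(KIO3) = 0.02891 x 0.03073 = 0.0008884 mol.
From the balanced equation, 1 mol KIO3 reacts with 6 mol Na2S2O3, so n(Na2S2O3) = 0.0008884 x 6/1 = 0.005330 mol.
[Na2S2O3] = 0.005330 / 0.02043 L = 0.261 M.

0.261 M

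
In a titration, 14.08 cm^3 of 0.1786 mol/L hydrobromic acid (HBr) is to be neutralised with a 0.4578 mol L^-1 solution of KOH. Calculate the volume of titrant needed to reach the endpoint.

n(HBr) = 0.1786 mol/L x 0.01408 L = 0.002515 mol.
At equivalence n(KOH) = n(HBr) = 0.002515 mol.
V(KOH) = 0.002515 / 0.4578 = 0.005493 L = 5.49 mL.

5.49 mL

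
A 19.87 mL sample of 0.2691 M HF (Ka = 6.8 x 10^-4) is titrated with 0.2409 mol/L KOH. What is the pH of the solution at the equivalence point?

n(HF) = 0.2691 x 0.01987 = 0.005347 mol; V(KOH) at equivalence = 0.005347/0.2409 = 0.02220 L.
At equivalence all the acid is converted to F-; total volume = 0.01987 + 0.02220 = 0.04207 L, so [F-] = 0.005347/0.04207 = 0.1271 M.
Kb = Kw/Ka = 1.0e-14 / 6.8 x 10^-4 = 1.47e-11.
[OH^-] = sqrt(Kb x [F-]) = sqrt(1.47e-11 x 0.1271) = 1.37e-6 M.
pOH = 5.86, so pH = 14.00 - 5.86 = 8.14.

8.14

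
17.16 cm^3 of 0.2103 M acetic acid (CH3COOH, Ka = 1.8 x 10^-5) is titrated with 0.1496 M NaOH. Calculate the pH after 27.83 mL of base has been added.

12.09

n(acid) = 0.2103 x 0.01716 = 0.003609 mol; n(NaOH) added = 0.1496 x 0.02783 = 0.004163 mol.
Base is in excess by 0.004163 - 0.003609 = 0.0005546 mol in a total volume of 0.04499 L.
[OH^-] = 0.0005546/0.04499 = 0.01233 M, so pOH = 1.91 and pH = 14.00 - 1.91 = 12.09.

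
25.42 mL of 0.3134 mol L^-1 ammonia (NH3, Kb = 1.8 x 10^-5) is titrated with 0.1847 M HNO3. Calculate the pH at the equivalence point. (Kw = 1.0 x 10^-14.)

n(NH3) = 0.3134 x 0.02542 = 0.007967 mol; V(HNO3) at equivalence = 0.007967/0.1847 = 0.04313 L.
At equivalence the base is fully converted to NH4+; total volume = 0.06855 L, so [NH4+] = 0.007967/0.06855 = 0.1162 M.
Ka(NH4+) = Kw/Kb = 1.0e-14 / 1.8 x 10^-5 = 5.56e-10.
[H^+] = sqrt(Ka x [NH4+]) = sqrt(5.56e-10 x 0.1162) = 8.04e-6 M.
pH = -log(8.04e-6) = 5.10.

5.10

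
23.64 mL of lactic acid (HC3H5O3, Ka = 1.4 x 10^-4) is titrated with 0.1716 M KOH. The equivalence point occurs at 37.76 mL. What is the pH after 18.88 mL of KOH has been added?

18.88 mL is exactly half the equivalence volume (37.76/2), i.e. the half-equivalence point.
There, n(HA) = n(A^-), so pH = pKa = -log(1.4 x 10^-4) = 3.85.

3.85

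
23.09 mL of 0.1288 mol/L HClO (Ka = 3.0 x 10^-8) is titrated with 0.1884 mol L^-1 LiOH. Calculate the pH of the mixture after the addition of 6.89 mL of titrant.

7.41

Initial n(HClO) = 0.1288 x 0.02309 = 0.002974 mol.
n(LiOH) added = 0.1884 x 0.006890 = 0.001298 mol, converting that many moles of HClO to ClO-.
Remaining n(HClO) = 0.001676 mol; n(ClO-) = 0.001298 mol.
By Henderson-Hasselbalch, pH = pKa + log([A^-]/[HA]) = 7.52 + log(0.001298/0.001676) = 7.52 + (-0.11) = 7.41.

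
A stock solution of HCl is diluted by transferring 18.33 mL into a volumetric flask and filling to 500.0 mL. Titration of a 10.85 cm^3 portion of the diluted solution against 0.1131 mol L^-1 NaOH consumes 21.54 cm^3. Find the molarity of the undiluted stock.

6.12 M

n(NaOH) = 0.1131 x 0.02154 = 0.002436 mol.
n(HCl) in the aliquot = 0.002436 mol.
[diluted HCl] = 0.002436 / 0.01085 = 0.2245 M.
Dilution factor = 500.0/18.33 = 27.28, so [stock] = 0.2245 x 27.28 = 6.12 M.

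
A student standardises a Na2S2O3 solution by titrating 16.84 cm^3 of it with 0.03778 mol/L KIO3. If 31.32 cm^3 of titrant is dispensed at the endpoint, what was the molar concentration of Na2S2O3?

n(KIO3) = 0.03778 x 0.03132 = 0.001183 mol.
From the balanced equation, 1 mol KIO3 reacts with 6 mol Na2S2O3, so n(Na2S2O3) = 0.001183 x 6/1 = 0.007100 mol.
[Na2S2O3] = 0.007100 / 0.01684 L = 0.422 M.

0.422 M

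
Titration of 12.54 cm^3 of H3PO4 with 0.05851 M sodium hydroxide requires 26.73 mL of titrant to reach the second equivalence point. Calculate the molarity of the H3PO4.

n(NaOH) = 0.05851 x 0.02673 = 0.001564 mol.
At the second equivalence point, 2 mol OH^- react per mol H3PO4, so n(H3PO4) = 0.001564 / 2 = 0.0007820 mol.
[H3PO4] = 0.0007820 / 0.01254 L = 0.0624 M.

0.0624 M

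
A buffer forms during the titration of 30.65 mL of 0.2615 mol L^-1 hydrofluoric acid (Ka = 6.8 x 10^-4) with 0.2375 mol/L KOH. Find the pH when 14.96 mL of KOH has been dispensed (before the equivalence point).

Initial n(HF) = 0.2615 x 0.03065 = 0.008015 mol.
n(KOH) added = 0.2375 x 0.01496 = 0.003553 mol, converting that many moles of HF to F-.
Remaining n(HF) = 0.004462 mol; n(F-) = 0.003553 mol.
By Henderson-Hasselbalch, pH = pKa + log([A^-]/[HA]) = 3.17 + log(0.003553/0.004462) = 3.17 + (-0.10) = 3.07.

3.07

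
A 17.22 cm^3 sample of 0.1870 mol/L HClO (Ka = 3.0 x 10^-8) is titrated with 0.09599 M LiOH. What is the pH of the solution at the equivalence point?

n(HClO) = 0.1870 x 0.01722 = 0.003220 mol; V(LiOH) at equivalence = 0.003220/0.09599 = 0.03355 L.
At equivalence all the acid is converted to ClO-; total volume = 0.01722 + 0.03355 = 0.05077 L, so [ClO-] = 0.003220/0.05077 = 0.06343 M.
Kb = Kw/Ka = 1.0e-14 / 3.0 x 10^-8 = 3.33e-7.
[OH^-] = sqrt(Kb x [ClO-]) = sqrt(3.33e-7 x 0.06343) = 0.000145 M.
pOH = 3.84, so pH = 14.00 - 3.84 = 10.16.

10.16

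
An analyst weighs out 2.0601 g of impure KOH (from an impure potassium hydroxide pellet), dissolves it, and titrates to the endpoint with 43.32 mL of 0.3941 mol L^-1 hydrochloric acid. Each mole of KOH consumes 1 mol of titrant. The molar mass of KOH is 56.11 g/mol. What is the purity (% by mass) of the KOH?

n(HCl) = 0.3941 x 0.04332 = 0.01707 mol.
n(KOH) = 0.01707 / 1 = 0.01707 mol.
mass of KOH = 0.01707 x 56.11 = 0.9579 g.
% purity = 0.9579 / 2.0601 x 100 = 46.5%.

46.5%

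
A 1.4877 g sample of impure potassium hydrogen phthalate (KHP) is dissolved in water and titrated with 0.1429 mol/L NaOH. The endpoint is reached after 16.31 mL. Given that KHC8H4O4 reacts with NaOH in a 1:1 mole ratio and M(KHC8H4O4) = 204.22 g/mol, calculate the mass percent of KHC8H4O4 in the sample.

n(NaOH) = 0.1429 x 0.01631 = 0.002331 mol.
n(KHC8H4O4) = 0.002331 / 1 = 0.002331 mol.
mass of KHC8H4O4 = 0.002331 x 204.22 = 0.4760 g.
% purity = 0.4760 / 1.4877 x 100 = 32.0%.

32.0%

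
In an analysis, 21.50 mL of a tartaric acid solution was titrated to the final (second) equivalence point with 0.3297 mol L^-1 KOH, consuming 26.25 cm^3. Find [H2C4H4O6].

0.201 M

n(KOH) = 0.3297 x 0.02625 = 0.008655 mol.
At the final (second) equivalence point, 2 mol OH^- react per mol H2C4H4O6, so n(H2C4H4O6) = 0.008655 / 2 = 0.004327 mol.
[H2C4H4O6] = 0.004327 / 0.02150 L = 0.201 M.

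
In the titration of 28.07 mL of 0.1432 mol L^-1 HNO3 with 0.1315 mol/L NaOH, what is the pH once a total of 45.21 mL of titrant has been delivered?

12.42

n(acid) = 0.1432 x 0.02807 = 0.004020 mol; n(NaOH) added = 0.1315 x 0.04521 = 0.005945 mol.
Base is in excess by 0.005945 - 0.004020 = 0.001925 mol in a total volume of 0.07328 L.
[OH^-] = 0.001925/0.07328 = 0.02628 M, so pOH = 1.58 and pH = 14.00 - 1.58 = 12.42.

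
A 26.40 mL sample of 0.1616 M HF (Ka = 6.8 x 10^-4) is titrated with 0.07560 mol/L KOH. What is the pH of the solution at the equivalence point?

n(HF) = 0.1616 x 0.02640 = 0.004266 mol; V(KOH) at equivalence = 0.004266/0.07560 = 0.05643 L.
At equivalence all the acid is converted to F-; total volume = 0.02640 + 0.05643 = 0.08283 L, so [F-] = 0.004266/0.08283 = 0.05150 M.
Kb = Kw/Ka = 1.0e-14 / 6.8 x 10^-4 = 1.47e-11.
[OH^-] = sqrt(Kb x [F-]) = sqrt(1.47e-11 x 0.05150) = 8.70e-7 M.
pOH = 6.06, so pH = 14.00 - 6.06 = 7.94.

7.94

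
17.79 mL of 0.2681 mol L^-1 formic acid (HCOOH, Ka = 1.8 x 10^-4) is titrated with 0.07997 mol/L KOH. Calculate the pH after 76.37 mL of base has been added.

n(acid) = 0.2681 x 0.01779 = 0.004769 mol; n(KOH) added = 0.07997 x 0.07637 = 0.006107 mol.
Base is in excess by 0.006107 - 0.004769 = 0.001338 mol in a total volume of 0.09416 L.
[OH^-] = 0.001338/0.09416 = 0.01421 M, so pOH = 1.85 and pH = 14.00 - 1.85 = 12.15.

12.15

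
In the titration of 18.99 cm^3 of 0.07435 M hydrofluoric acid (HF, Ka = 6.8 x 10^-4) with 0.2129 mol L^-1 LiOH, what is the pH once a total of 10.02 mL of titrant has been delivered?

12.40

n(acid) = 0.07435 x 0.01899 = 0.001412 mol; n(LiOH) added = 0.2129 x 0.01002 = 0.002133 mol.
Base is in excess by 0.002133 - 0.001412 = 0.0007214 mol in a total volume of 0.02901 L.
[OH^-] = 0.0007214/0.02901 = 0.02487 M, so pOH = 1.60 and pH = 14.00 - 1.60 = 12.40.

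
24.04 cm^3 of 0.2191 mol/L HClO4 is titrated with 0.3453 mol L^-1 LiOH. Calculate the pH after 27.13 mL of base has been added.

12.90

n(acid) = 0.2191 x 0.02404 = 0.005267 mol; n(LiOH) added = 0.3453 x 0.02713 = 0.009368 mol.
Base is in excess by 0.009368 - 0.005267 = 0.004101 mol in a total volume of 0.05117 L.
[OH^-] = 0.004101/0.05117 = 0.08014 M, so pOH = 1.10 and pH = 14.00 - 1.10 = 12.90.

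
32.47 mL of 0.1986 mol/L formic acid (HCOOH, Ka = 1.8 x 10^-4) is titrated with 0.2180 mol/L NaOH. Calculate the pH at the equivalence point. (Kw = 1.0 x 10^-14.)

n(HCOOH) = 0.1986 x 0.03247 = 0.006449 mol; V(NaOH) at equivalence = 0.006449/0.2180 = 0.02958 L.
At equivalence all the acid is converted to HCOO-; total volume = 0.03247 + 0.02958 = 0.06205 L, so [HCOO-] = 0.006449/0.06205 = 0.1039 M.
Kb = Kw/Ka = 1.0e-14 / 1.8 x 10^-4 = 5.56e-11.
[OH^-] = sqrt(Kb x [HCOO-]) = sqrt(5.56e-11 x 0.1039) = 2.40e-6 M.
pOH = 5.62, so pH = 14.00 - 5.62 = 8.38.

8.38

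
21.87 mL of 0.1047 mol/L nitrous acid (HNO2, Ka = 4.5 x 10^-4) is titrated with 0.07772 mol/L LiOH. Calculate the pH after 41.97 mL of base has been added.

12.18

n(acid) = 0.1047 x 0.02187 = 0.002290 mol; n(LiOH) added = 0.07772 x 0.04197 = 0.003262 mol.
Base is in excess by 0.003262 - 0.002290 = 0.0009721 mol in a total volume of 0.06384 L.
[OH^-] = 0.0009721/0.06384 = 0.01523 M, so pOH = 1.82 and pH = 14.00 - 1.82 = 12.18.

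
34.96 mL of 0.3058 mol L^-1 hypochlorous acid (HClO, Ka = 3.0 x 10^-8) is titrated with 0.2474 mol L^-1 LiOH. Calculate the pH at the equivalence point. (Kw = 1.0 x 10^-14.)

n(HClO) = 0.3058 x 0.03496 = 0.01069 mol; V(LiOH) at equivalence = 0.01069/0.2474 = 0.04321 L.
At equivalence all the acid is converted to ClO-; total volume = 0.03496 + 0.04321 = 0.07817 L, so [ClO-] = 0.01069/0.07817 = 0.1368 M.
Kb = Kw/Ka = 1.0e-14 / 3.0 x 10^-8 = 3.33e-7.
[OH^-] = sqrt(Kb x [ClO-]) = sqrt(3.33e-7 x 0.1368) = 0.000214 M.
pOH = 3.67, so pH = 14.00 - 3.67 = 10.33.

10.33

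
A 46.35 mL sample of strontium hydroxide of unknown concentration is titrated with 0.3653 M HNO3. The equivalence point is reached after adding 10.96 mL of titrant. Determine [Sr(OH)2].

0.0432 M

n(HNO3) delivered = 0.3653 x 0.01096 = 0.004004 mol.
The reaction is 1 Sr(OH)2 + 2 HNO3, so n(Sr(OH)2) = 0.004004 x 1/2 = 0.002002 mol.
[Sr(OH)2] = 0.002002 mol / 0.04635 L = 0.0432 M.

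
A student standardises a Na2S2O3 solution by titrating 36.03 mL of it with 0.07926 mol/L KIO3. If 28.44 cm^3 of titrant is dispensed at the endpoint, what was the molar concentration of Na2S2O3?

0.375 M

n(KIO3) = 0.07926 x 0.02844 = 0.002254 mol.
From the balanced equation, 1 mol KIO3 reacts with 6 mol Na2S2O3, so n(Na2S2O3) = 0.002254 x 6/1 = 0.01352 mol.
[Na2S2O3] = 0.01352 / 0.03603 L = 0.375 M.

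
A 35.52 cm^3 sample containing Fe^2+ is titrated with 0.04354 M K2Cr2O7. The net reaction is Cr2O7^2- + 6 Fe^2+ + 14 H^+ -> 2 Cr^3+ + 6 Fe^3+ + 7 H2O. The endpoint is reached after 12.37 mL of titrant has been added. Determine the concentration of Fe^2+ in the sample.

n(K2Cr2O7) = 0.04354 x 0.01237 = 0.0005386 mol.
From the balanced equation, 1 mol K2Cr2O7 reacts with 6 mol Fe^2+, so n(Fe^2+) = 0.0005386 x 6/1 = 0.003232 mol.
[Fe^2+] = 0.003232 / 0.03552 L = 0.0910 M.

0.0910 M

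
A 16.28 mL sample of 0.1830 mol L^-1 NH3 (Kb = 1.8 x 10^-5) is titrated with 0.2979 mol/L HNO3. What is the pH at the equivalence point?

5.10

n(NH3) = 0.1830 x 0.01628 = 0.002979 mol; V(HNO3) at equivalence = 0.002979/0.2979 = 0.01000 L.
At equivalence the base is fully converted to NH4+; total volume = 0.02628 L, so [NH4+] = 0.002979/0.02628 = 0.1134 M.
Ka(NH4+) = Kw/Kb = 1.0e-14 / 1.8 x 10^-5 = 5.56e-10.
[H^+] = sqrt(Ka x [NH4+]) = sqrt(5.56e-10 x 0.1134) = 7.94e-6 M.
pH = -log(7.94e-6) = 5.10.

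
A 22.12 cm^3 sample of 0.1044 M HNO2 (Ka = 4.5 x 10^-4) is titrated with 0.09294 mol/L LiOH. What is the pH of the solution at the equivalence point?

8.02

n(HNO2) = 0.1044 x 0.02212 = 0.002309 mol; V(LiOH) at equivalence = 0.002309/0.09294 = 0.02485 L.
At equivalence all the acid is converted to NO2-; total volume = 0.02212 + 0.02485 = 0.04697 L, so [NO2-] = 0.002309/0.04697 = 0.04917 M.
Kb = Kw/Ka = 1.0e-14 / 4.5 x 10^-4 = 2.22e-11.
[OH^-] = sqrt(Kb x [NO2-]) = sqrt(2.22e-11 x 0.04917) = 1.05e-6 M.
pOH = 5.98, so pH = 14.00 - 5.98 = 8.02.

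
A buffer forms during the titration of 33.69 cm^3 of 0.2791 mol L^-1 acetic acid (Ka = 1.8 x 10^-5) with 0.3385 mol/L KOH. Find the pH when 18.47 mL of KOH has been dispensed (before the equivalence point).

5.04

Initial n(CH3COOH) = 0.2791 x 0.03369 = 0.009403 mol.
n(KOH) added = 0.3385 x 0.01847 = 0.006252 mol, converting that many moles of CH3COOH to CH3COO-.
Remaining n(CH3COOH) = 0.003151 mol; n(CH3COO-) = 0.006252 mol.
By Henderson-Hasselbalch, pH = pKa + log([A^-]/[HA]) = 4.74 + log(0.006252/0.003151) = 4.74 + (+0.30) = 5.04.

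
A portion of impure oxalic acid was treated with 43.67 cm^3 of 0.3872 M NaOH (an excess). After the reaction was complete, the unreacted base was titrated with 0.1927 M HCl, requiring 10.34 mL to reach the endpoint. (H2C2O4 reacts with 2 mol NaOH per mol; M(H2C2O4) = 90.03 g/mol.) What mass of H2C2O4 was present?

Total n(NaOH) added = 0.3872 x 0.04367 = 0.01691 mol.
n(HCl) used = 0.1927 x 0.01034 = 0.001993 mol, which equals the excess n(NaOH).
So n(NaOH) consumed by the sample = 0.01691 - 0.001993 = 0.01492 mol.
n(H2C2O4) = 0.01492 / 2 = 0.007458 mol.
mass = 0.007458 mol x 90.03 g/mol = 0.671 g.

0.671 g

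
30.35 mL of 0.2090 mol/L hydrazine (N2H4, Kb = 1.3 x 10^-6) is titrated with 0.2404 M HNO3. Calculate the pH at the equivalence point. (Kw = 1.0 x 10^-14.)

n(N2H4) = 0.2090 x 0.03035 = 0.006343 mol; V(HNO3) at equivalence = 0.006343/0.2404 = 0.02639 L.
At equivalence the base is fully converted to N2H5+; total volume = 0.05674 L, so [N2H5+] = 0.006343/0.05674 = 0.1118 M.
Ka(N2H5+) = Kw/Kb = 1.0e-14 / 1.3 x 10^-6 = 7.69e-9.
[H^+] = sqrt(Ka x [N2H5+]) = sqrt(7.69e-9 x 0.1118) = 2.93e-5 M.
pH = -log(2.93e-5) = 4.53.

4.53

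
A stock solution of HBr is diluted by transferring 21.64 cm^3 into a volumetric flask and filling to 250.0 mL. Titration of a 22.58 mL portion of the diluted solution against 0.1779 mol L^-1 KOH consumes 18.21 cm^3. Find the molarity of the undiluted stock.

1.66 M

n(KOH) = 0.1779 x 0.01821 = 0.003240 mol.
n(HBr) in the aliquot = 0.003240 mol.
[diluted HBr] = 0.003240 / 0.02258 = 0.1435 M.
Dilution factor = 250.0/21.64 = 11.55, so [stock] = 0.1435 x 11.55 = 1.66 M.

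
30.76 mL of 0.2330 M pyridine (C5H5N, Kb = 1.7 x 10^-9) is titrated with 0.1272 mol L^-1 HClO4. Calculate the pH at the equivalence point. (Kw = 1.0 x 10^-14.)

3.16

n(C5H5N) = 0.2330 x 0.03076 = 0.007167 mol; V(HClO4) at equivalence = 0.007167/0.1272 = 0.05634 L.
At equivalence the base is fully converted to C5H5NH+; total volume = 0.08710 L, so [C5H5NH+] = 0.007167/0.08710 = 0.08228 M.
Ka(C5H5NH+) = Kw/Kb = 1.0e-14 / 1.7 x 10^-9 = 5.88e-6.
[H^+] = sqrt(Ka x [C5H5NH+]) = sqrt(5.88e-6 x 0.08228) = 0.000696 M.
pH = -log(0.000696) = 3.16.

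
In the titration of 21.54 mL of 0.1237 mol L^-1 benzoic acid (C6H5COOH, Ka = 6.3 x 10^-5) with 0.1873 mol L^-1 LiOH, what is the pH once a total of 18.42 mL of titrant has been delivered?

n(acid) = 0.1237 x 0.02154 = 0.002664 mol; n(LiOH) added = 0.1873 x 0.01842 = 0.003450 mol.
Base is in excess by 0.003450 - 0.002664 = 0.0007856 mol in a total volume of 0.03996 L.
[OH^-] = 0.0007856/0.03996 = 0.01966 M, so pOH = 1.71 and pH = 14.00 - 1.71 = 12.29.

12.29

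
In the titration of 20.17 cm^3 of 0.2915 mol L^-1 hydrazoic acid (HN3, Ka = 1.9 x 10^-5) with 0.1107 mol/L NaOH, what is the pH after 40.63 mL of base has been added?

5.23

Initial n(HN3) = 0.2915 x 0.02017 = 0.005880 mol.
n(NaOH) added = 0.1107 x 0.04063 = 0.004498 mol, converting that many moles of HN3 to N3-.
Remaining n(HN3) = 0.001382 mol; n(N3-) = 0.004498 mol.
By Henderson-Hasselbalch, pH = pKa + log([A^-]/[HA]) = 4.72 + log(0.004498/0.001382) = 4.72 + (+0.51) = 5.23.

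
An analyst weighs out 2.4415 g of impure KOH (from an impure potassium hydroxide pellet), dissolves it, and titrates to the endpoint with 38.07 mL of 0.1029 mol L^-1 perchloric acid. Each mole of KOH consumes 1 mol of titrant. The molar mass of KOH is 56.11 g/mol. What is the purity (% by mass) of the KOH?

n(HClO4) = 0.1029 x 0.03807 = 0.003917 mol.
n(KOH) = 0.003917 / 1 = 0.003917 mol.
mass of KOH = 0.003917 x 56.11 = 0.2198 g.
% purity = 0.2198 / 2.4415 x 100 = 9.00%.

9.00%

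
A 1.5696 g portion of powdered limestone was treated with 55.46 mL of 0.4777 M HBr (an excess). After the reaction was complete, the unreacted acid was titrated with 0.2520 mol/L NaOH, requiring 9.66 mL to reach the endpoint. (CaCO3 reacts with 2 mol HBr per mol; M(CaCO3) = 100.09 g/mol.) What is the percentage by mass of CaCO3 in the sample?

76.7%

Total n(HBr) added = 0.4777 x 0.05546 = 0.02649 mol.
n(NaOH) used = 0.2520 x 0.009660 = 0.002434 mol, which equals the excess n(HBr).
So n(HBr) consumed by the sample = 0.02649 - 0.002434 = 0.02406 mol.
n(CaCO3) = 0.02406 / 2 = 0.01203 mol.
mass CaCO3 = 0.01203 x 100.09 = 1.204 g, so %CaCO3 = 1.204/1.5696 x 100 = 76.7%.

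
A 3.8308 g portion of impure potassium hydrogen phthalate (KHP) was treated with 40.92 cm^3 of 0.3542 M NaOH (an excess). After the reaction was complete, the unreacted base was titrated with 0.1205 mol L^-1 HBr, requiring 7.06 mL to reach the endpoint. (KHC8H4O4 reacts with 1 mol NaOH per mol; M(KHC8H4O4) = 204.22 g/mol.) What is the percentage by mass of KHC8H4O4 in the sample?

72.7%

Total n(NaOH) added = 0.3542 x 0.04092 = 0.01449 mol.
n(HBr) used = 0.1205 x 0.007060 = 0.0008507 mol, which equals the excess n(NaOH).
So n(NaOH) consumed by the sample = 0.01449 - 0.0008507 = 0.01364 mol.
n(KHC8H4O4) = 0.01364 / 1 = 0.01364 mol.
mass KHC8H4O4 = 0.01364 x 204.22 = 2.786 g, so %KHC8H4O4 = 2.786/3.8308 x 100 = 72.7%.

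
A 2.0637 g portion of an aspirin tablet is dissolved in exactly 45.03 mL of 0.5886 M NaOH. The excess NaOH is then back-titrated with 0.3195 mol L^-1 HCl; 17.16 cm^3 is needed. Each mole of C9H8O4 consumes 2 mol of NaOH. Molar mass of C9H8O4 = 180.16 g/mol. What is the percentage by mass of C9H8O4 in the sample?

91.8%

Total n(NaOH) added = 0.5886 x 0.04503 = 0.02650 mol.
n(HCl) used = 0.3195 x 0.01716 = 0.005483 mol, which equals the excess n(NaOH).
So n(NaOH) consumed by the sample = 0.02650 - 0.005483 = 0.02102 mol.
n(C9H8O4) = 0.02102 / 2 = 0.01051 mol.
mass C9H8O4 = 0.01051 x 180.16 = 1.894 g, so %C9H8O4 = 1.894/2.0637 x 100 = 91.8%.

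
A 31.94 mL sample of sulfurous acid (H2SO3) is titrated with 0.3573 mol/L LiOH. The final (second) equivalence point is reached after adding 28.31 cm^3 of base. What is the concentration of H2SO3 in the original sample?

n(LiOH) = 0.3573 x 0.02831 = 0.01012 mol.
At the final (second) equivalence point, 2 mol OH^- react per mol H2SO3, so n(H2SO3) = 0.01012 / 2 = 0.005058 mol.
[H2SO3] = 0.005058 / 0.03194 L = 0.158 M.

0.158 M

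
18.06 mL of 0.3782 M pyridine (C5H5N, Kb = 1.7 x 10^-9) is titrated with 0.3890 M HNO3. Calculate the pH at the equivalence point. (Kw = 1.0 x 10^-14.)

2.97

n(C5H5N) = 0.3782 x 0.01806 = 0.006830 mol; V(HNO3) at equivalence = 0.006830/0.3890 = 0.01756 L.
At equivalence the base is fully converted to C5H5NH+; total volume = 0.03562 L, so [C5H5NH+] = 0.006830/0.03562 = 0.1918 M.
Ka(C5H5NH+) = Kw/Kb = 1.0e-14 / 1.7 x 10^-9 = 5.88e-6.
[H^+] = sqrt(Ka x [C5H5NH+]) = sqrt(5.88e-6 x 0.1918) = 0.00106 M.
pH = -log(0.00106) = 2.97.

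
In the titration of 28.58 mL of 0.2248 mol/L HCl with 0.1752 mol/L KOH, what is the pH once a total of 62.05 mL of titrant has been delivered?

12.69

n(acid) = 0.2248 x 0.02858 = 0.006425 mol; n(KOH) added = 0.1752 x 0.06205 = 0.01087 mol.
Base is in excess by 0.01087 - 0.006425 = 0.004446 mol in a total volume of 0.09063 L.
[OH^-] = 0.004446/0.09063 = 0.04906 M, so pOH = 1.31 and pH = 14.00 - 1.31 = 12.69.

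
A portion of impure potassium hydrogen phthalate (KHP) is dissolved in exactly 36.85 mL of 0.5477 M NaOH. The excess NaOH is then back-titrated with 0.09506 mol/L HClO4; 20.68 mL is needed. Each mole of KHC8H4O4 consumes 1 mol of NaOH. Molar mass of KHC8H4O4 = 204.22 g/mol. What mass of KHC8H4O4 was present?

Total n(NaOH) added = 0.5477 x 0.03685 = 0.02018 mol.
n(HClO4) used = 0.09506 x 0.02068 = 0.001966 mol, which equals the excess n(NaOH).
So n(NaOH) consumed by the sample = 0.02018 - 0.001966 = 0.01822 mol.
n(KHC8H4O4) = 0.01822 / 1 = 0.01822 mol.
mass = 0.01822 mol x 204.22 g/mol = 3.72 g.

3.72 g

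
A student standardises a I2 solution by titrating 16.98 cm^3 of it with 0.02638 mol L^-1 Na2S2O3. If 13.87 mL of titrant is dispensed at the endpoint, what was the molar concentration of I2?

0.0108 M

n(Na2S2O3) = 0.02638 x 0.01387 = 0.0003659 mol.
From the balanced equation, 2 mol Na2S2O3 reacts with 1 mol I2, so n(I2) = 0.0003659 x 1/2 = 0.0001829 mol.
[I2] = 0.0001829 / 0.01698 L = 0.0108 M.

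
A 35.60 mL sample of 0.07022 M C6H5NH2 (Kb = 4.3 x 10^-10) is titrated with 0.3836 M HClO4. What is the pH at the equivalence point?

2.93

n(C6H5NH2) = 0.07022 x 0.03560 = 0.002500 mol; V(HClO4) at equivalence = 0.002500/0.3836 = 0.006517 L.
At equivalence the base is fully converted to C6H5NH3+; total volume = 0.04212 L, so [C6H5NH3+] = 0.002500/0.04212 = 0.05935 M.
Ka(C6H5NH3+) = Kw/Kb = 1.0e-14 / 4.3 x 10^-10 = 2.33e-5.
[H^+] = sqrt(Ka x [C6H5NH3+]) = sqrt(2.33e-5 x 0.05935) = 0.00117 M.
pH = -log(0.00117) = 2.93.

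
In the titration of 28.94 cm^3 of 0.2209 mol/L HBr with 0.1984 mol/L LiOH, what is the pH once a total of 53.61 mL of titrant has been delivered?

n(acid) = 0.2209 x 0.02894 = 0.006393 mol; n(LiOH) added = 0.1984 x 0.05361 = 0.01064 mol.
Base is in excess by 0.01064 - 0.006393 = 0.004243 mol in a total volume of 0.08255 L.
[OH^-] = 0.004243/0.08255 = 0.05140 M, so pOH = 1.29 and pH = 14.00 - 1.29 = 12.71.

12.71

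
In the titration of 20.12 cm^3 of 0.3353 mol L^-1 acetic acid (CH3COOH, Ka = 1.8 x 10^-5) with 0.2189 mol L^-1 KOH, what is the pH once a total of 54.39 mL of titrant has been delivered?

n(acid) = 0.3353 x 0.02012 = 0.006746 mol; n(KOH) added = 0.2189 x 0.05439 = 0.01191 mol.
Base is in excess by 0.01191 - 0.006746 = 0.005160 mol in a total volume of 0.07451 L.
[OH^-] = 0.005160/0.07451 = 0.06925 M, so pOH = 1.16 and pH = 14.00 - 1.16 = 12.84.

12.84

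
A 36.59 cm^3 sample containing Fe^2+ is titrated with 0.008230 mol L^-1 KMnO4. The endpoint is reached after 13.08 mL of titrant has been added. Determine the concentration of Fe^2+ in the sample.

n(KMnO4) = 0.008230 x 0.01308 = 0.0001076 mol.
From the balanced equation, 1 mol KMnO4 reacts with 5 mol Fe^2+, so n(Fe^2+) = 0.0001076 x 5/1 = 0.0005382 mol.
[Fe^2+] = 0.0005382 / 0.03659 L = 0.0147 M.

0.0147 M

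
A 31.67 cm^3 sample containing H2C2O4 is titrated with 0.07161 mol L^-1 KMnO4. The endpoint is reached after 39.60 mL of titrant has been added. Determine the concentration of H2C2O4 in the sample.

n(KMnO4) = 0.07161 x 0.03960 = 0.002836 mol.
From the balanced equation, 2 mol KMnO4 reacts with 5 mol H2C2O4, so n(H2C2O4) = 0.002836 x 5/2 = 0.007089 mol.
[H2C2O4] = 0.007089 / 0.03167 L = 0.224 M.

0.224 M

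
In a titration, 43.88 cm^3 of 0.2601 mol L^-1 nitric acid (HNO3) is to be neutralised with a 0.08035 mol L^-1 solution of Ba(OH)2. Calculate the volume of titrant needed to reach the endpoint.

71.0 mL

n(HNO3) = 0.2601 mol/L x 0.04388 L = 0.01141 mol.
The neutralisation is 2 HNO3 : 1 Ba(OH)2, so n(Ba(OH)2) = 0.01141 x 1/2 = 0.005707 mol.
V(Ba(OH)2) = 0.005707 / 0.08035 = 0.07102 L = 71.0 mL.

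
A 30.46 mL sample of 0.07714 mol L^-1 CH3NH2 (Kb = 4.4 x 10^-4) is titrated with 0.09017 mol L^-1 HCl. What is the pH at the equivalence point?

6.01

n(CH3NH2) = 0.07714 x 0.03046 = 0.002350 mol; V(HCl) at equivalence = 0.002350/0.09017 = 0.02606 L.
At equivalence the base is fully converted to CH3NH3+; total volume = 0.05652 L, so [CH3NH3+] = 0.002350/0.05652 = 0.04157 M.
Ka(CH3NH3+) = Kw/Kb = 1.0e-14 / 4.4 x 10^-4 = 2.27e-11.
[H^+] = sqrt(Ka x [CH3NH3+]) = sqrt(2.27e-11 x 0.04157) = 9.72e-7 M.
pH = -log(9.72e-7) = 6.01.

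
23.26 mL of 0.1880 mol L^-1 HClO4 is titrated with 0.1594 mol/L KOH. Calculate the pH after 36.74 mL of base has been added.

n(acid) = 0.1880 x 0.02326 = 0.004373 mol; n(KOH) added = 0.1594 x 0.03674 = 0.005856 mol.
Base is in excess by 0.005856 - 0.004373 = 0.001483 mol in a total volume of 0.06000 L.
[OH^-] = 0.001483/0.06000 = 0.02472 M, so pOH = 1.61 and pH = 14.00 - 1.61 = 12.39.

12.39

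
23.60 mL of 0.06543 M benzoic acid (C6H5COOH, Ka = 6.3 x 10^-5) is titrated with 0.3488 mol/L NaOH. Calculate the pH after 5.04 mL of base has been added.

11.87

n(acid) = 0.06543 x 0.02360 = 0.001544 mol; n(NaOH) added = 0.3488 x 0.005040 = 0.001758 mol.
Base is in excess by 0.001758 - 0.001544 = 0.0002138 mol in a total volume of 0.02864 L.
[OH^-] = 0.0002138/0.02864 = 0.007465 M, so pOH = 2.13 and pH = 14.00 - 2.13 = 11.87.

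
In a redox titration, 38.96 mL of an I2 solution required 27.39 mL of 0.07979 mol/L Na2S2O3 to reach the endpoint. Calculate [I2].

0.0280 M

n(Na2S2O3) = 0.07979 x 0.02739 = 0.002185 mol.
From the balanced equation, 2 mol Na2S2O3 reacts with 1 mol I2, so n(I2) = 0.002185 x 1/2 = 0.001093 mol.
[I2] = 0.001093 / 0.03896 L = 0.0280 M.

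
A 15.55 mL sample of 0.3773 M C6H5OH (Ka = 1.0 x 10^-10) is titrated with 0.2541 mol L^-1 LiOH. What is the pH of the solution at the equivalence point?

11.59

n(C6H5OH) = 0.3773 x 0.01555 = 0.005867 mol; V(LiOH) at equivalence = 0.005867/0.2541 = 0.02309 L.
At equivalence all the acid is converted to C6H5O-; total volume = 0.01555 + 0.02309 = 0.03864 L, so [C6H5O-] = 0.005867/0.03864 = 0.1518 M.
Kb = Kw/Ka = 1.0e-14 / 1.0 x 10^-10 = 0.000100.
[OH^-] = sqrt(Kb x [C6H5O-]) = sqrt(0.000100 x 0.1518) = 0.00390 M.
pOH = 2.41, so pH = 14.00 - 2.41 = 11.59.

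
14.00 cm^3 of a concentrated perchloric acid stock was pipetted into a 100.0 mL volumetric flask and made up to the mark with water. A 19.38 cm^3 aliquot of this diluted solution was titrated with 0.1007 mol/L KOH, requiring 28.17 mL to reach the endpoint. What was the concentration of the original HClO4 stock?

1.05 M

n(KOH) = 0.1007 x 0.02817 = 0.002837 mol.
n(HClO4) in the aliquot = 0.002837 mol.
[diluted HClO4] = 0.002837 / 0.01938 = 0.1464 M.
Dilution factor = 100.0/14.00 = 7.143, so [stock] = 0.1464 x 7.143 = 1.05 M.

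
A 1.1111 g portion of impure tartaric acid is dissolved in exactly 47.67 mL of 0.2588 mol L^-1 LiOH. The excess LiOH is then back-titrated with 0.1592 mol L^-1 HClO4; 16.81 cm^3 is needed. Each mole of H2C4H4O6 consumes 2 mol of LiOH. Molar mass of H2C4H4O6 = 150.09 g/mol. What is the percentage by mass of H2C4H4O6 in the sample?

Total n(LiOH) added = 0.2588 x 0.04767 = 0.01234 mol.
n(HClO4) used = 0.1592 x 0.01681 = 0.002676 mol, which equals the excess n(LiOH).
So n(LiOH) consumed by the sample = 0.01234 - 0.002676 = 0.009661 mol.
n(H2C4H4O6) = 0.009661 / 2 = 0.004830 mol.
mass H2C4H4O6 = 0.004830 x 150.09 = 0.7250 g, so %H2C4H4O6 = 0.7250/1.1111 x 100 = 65.3%.

65.3%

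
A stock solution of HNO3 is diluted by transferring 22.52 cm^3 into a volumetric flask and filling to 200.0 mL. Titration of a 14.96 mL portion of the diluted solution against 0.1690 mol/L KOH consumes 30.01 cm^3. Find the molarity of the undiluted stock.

3.01 M

n(KOH) = 0.1690 x 0.03001 = 0.005072 mol.
n(HNO3) in the aliquot = 0.005072 mol.
[diluted HNO3] = 0.005072 / 0.01496 = 0.3390 M.
Dilution factor = 200.0/22.52 = 8.881, so [stock] = 0.3390 x 8.881 = 3.01 M.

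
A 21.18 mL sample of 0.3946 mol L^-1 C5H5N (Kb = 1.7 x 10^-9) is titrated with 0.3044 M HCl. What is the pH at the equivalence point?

n(C5H5N) = 0.3946 x 0.02118 = 0.008358 mol; V(HCl) at equivalence = 0.008358/0.3044 = 0.02746 L.
At equivalence the base is fully converted to C5H5NH+; total volume = 0.04864 L, so [C5H5NH+] = 0.008358/0.04864 = 0.1718 M.
Ka(C5H5NH+) = Kw/Kb = 1.0e-14 / 1.7 x 10^-9 = 5.88e-6.
[H^+] = sqrt(Ka x [C5H5NH+]) = sqrt(5.88e-6 x 0.1718) = 0.00101 M.
pH = -log(0.00101) = 3.00.

3.00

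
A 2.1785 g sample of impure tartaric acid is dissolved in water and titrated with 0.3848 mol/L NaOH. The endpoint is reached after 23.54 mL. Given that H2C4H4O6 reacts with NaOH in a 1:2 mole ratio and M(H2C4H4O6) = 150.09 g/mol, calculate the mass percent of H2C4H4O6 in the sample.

n(NaOH) = 0.3848 x 0.02354 = 0.009058 mol.
n(H2C4H4O6) = 0.009058 / 2 = 0.004529 mol.
mass of H2C4H4O6 = 0.004529 x 150.09 = 0.6798 g.
% purity = 0.6798 / 2.1785 x 100 = 31.2%.

31.2%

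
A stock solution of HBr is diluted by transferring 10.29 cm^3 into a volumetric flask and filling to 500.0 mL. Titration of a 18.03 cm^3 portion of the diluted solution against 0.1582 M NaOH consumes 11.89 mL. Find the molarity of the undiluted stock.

n(NaOH) = 0.1582 x 0.01189 = 0.001881 mol.
n(HBr) in the aliquot = 0.001881 mol.
[diluted HBr] = 0.001881 / 0.01803 = 0.1043 M.
Dilution factor = 500.0/10.29 = 48.59, so [stock] = 0.1043 x 48.59 = 5.07 M.

5.07 M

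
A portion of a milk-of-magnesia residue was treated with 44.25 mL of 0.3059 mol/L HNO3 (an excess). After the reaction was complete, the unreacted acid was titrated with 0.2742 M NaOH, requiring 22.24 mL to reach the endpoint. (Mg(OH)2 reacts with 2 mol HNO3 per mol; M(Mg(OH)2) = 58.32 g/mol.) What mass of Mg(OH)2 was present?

0.217 g

Total n(HNO3) added = 0.3059 x 0.04425 = 0.01354 mol.
n(NaOH) used = 0.2742 x 0.02224 = 0.006098 mol, which equals the excess n(HNO3).
So n(HNO3) consumed by the sample = 0.01354 - 0.006098 = 0.007438 mol.
n(Mg(OH)2) = 0.007438 / 2 = 0.003719 mol.
mass = 0.003719 mol x 58.32 g/mol = 0.217 g.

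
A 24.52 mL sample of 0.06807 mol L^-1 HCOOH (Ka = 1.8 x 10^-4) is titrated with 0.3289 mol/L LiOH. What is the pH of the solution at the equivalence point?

8.25

n(HCOOH) = 0.06807 x 0.02452 = 0.001669 mol; V(LiOH) at equivalence = 0.001669/0.3289 = 0.005075 L.
At equivalence all the acid is converted to HCOO-; total volume = 0.02452 + 0.005075 = 0.02959 L, so [HCOO-] = 0.001669/0.02959 = 0.05640 M.
Kb = Kw/Ka = 1.0e-14 / 1.8 x 10^-4 = 5.56e-11.
[OH^-] = sqrt(Kb x [HCOO-]) = sqrt(5.56e-11 x 0.05640) = 1.77e-6 M.
pOH = 5.75, so pH = 14.00 - 5.75 = 8.25.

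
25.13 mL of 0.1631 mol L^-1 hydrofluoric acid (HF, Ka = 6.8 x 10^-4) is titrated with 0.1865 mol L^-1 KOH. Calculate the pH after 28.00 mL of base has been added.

12.33

n(acid) = 0.1631 x 0.02513 = 0.004099 mol; n(KOH) added = 0.1865 x 0.02800 = 0.005222 mol.
Base is in excess by 0.005222 - 0.004099 = 0.001123 mol in a total volume of 0.05313 L.
[OH^-] = 0.001123/0.05313 = 0.02114 M, so pOH = 1.67 and pH = 14.00 - 1.67 = 12.33.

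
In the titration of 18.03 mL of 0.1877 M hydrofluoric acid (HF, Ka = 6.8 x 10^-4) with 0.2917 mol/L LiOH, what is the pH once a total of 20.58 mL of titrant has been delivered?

n(acid) = 0.1877 x 0.01803 = 0.003384 mol; n(LiOH) added = 0.2917 x 0.02058 = 0.006003 mol.
Base is in excess by 0.006003 - 0.003384 = 0.002619 mol in a total volume of 0.03861 L.
[OH^-] = 0.002619/0.03861 = 0.06783 M, so pOH = 1.17 and pH = 14.00 - 1.17 = 12.83.

12.83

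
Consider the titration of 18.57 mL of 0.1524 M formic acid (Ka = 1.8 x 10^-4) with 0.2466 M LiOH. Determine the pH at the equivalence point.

8.36

n(HCOOH) = 0.1524 x 0.01857 = 0.002830 mol; V(LiOH) at equivalence = 0.002830/0.2466 = 0.01148 L.
At equivalence all the acid is converted to HCOO-; total volume = 0.01857 + 0.01148 = 0.03005 L, so [HCOO-] = 0.002830/0.03005 = 0.09419 M.
Kb = Kw/Ka = 1.0e-14 / 1.8 x 10^-4 = 5.56e-11.
[OH^-] = sqrt(Kb x [HCOO-]) = sqrt(5.56e-11 x 0.09419) = 2.29e-6 M.
pOH = 5.64, so pH = 14.00 - 5.64 = 8.36.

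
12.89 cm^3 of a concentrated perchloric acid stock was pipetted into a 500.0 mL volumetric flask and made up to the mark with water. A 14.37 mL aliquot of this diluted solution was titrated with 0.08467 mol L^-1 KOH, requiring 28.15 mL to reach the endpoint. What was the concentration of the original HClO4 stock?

6.43 M

n(KOH) = 0.08467 x 0.02815 = 0.002383 mol.
n(HClO4) in the aliquot = 0.002383 mol.
[diluted HClO4] = 0.002383 / 0.01437 = 0.1659 M.
Dilution factor = 500.0/12.89 = 38.79, so [stock] = 0.1659 x 38.79 = 6.43 M.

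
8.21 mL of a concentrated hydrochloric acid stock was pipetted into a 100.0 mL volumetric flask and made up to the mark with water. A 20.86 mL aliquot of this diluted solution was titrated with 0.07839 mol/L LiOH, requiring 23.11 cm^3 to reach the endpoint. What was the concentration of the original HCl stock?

1.06 M

n(LiOH) = 0.07839 x 0.02311 = 0.001812 mol.
n(HCl) in the aliquot = 0.001812 mol.
[diluted HCl] = 0.001812 / 0.02086 = 0.08685 M.
Dilution factor = 100.0/8.210 = 12.18, so [stock] = 0.08685 x 12.18 = 1.06 M.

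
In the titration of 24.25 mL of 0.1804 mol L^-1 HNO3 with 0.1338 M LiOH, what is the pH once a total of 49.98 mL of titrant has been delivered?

n(acid) = 0.1804 x 0.02425 = 0.004375 mol; n(LiOH) added = 0.1338 x 0.04998 = 0.006687 mol.
Base is in excess by 0.006687 - 0.004375 = 0.002313 mol in a total volume of 0.07423 L.
[OH^-] = 0.002313/0.07423 = 0.03115 M, so pOH = 1.51 and pH = 14.00 - 1.51 = 12.49.

12.49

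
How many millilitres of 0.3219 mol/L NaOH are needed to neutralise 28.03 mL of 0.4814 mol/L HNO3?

n(HNO3) = 0.4814 mol/L x 0.02803 L = 0.01349 mol.
At equivalence n(NaOH) = n(HNO3) = 0.01349 mol.
V(NaOH) = 0.01349 / 0.3219 = 0.04192 L = 41.9 mL.

41.9 mL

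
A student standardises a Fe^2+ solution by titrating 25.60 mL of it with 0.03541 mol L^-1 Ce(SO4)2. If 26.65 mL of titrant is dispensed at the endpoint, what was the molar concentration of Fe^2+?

n(Ce(SO4)2) = 0.03541 x 0.02665 = 0.0009437 mol.
From the balanced equation, 1 mol Ce(SO4)2 reacts with 1 mol Fe^2+, so n(Fe^2+) = 0.0009437 x 1/1 = 0.0009437 mol.
[Fe^2+] = 0.0009437 / 0.02560 L = 0.0369 M.

0.0369 M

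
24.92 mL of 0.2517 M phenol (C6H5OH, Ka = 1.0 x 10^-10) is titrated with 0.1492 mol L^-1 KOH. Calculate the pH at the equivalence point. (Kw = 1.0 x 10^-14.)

n(C6H5OH) = 0.2517 x 0.02492 = 0.006272 mol; V(KOH) at equivalence = 0.006272/0.1492 = 0.04204 L.
At equivalence all the acid is converted to C6H5O-; total volume = 0.02492 + 0.04204 = 0.06696 L, so [C6H5O-] = 0.006272/0.06696 = 0.09367 M.
Kb = Kw/Ka = 1.0e-14 / 1.0 x 10^-10 = 0.000100.
[OH^-] = sqrt(Kb x [C6H5O-]) = sqrt(0.000100 x 0.09367) = 0.00306 M.
pOH = 2.51, so pH = 14.00 - 2.51 = 11.49.

11.49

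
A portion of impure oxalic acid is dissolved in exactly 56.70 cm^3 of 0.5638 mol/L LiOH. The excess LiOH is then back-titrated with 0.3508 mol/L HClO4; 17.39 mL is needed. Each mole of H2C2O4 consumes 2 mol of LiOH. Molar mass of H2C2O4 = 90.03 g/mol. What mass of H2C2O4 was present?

1.16 g

Total n(LiOH) added = 0.5638 x 0.05670 = 0.03197 mol.
n(HClO4) used = 0.3508 x 0.01739 = 0.006100 mol, which equals the excess n(LiOH).
So n(LiOH) consumed by the sample = 0.03197 - 0.006100 = 0.02587 mol.
n(H2C2O4) = 0.02587 / 2 = 0.01293 mol.
mass = 0.01293 mol x 90.03 g/mol = 1.16 g.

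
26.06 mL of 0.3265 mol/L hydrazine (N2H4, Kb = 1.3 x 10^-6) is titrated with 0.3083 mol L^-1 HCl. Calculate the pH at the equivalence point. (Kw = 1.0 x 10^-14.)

4.46

n(N2H4) = 0.3265 x 0.02606 = 0.008509 mol; V(HCl) at equivalence = 0.008509/0.3083 = 0.02760 L.
At equivalence the base is fully converted to N2H5+; total volume = 0.05366 L, so [N2H5+] = 0.008509/0.05366 = 0.1586 M.
Ka(N2H5+) = Kw/Kb = 1.0e-14 / 1.3 x 10^-6 = 7.69e-9.
[H^+] = sqrt(Ka x [N2H5+]) = sqrt(7.69e-9 x 0.1586) = 3.49e-5 M.
pH = -log(3.49e-5) = 4.46.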